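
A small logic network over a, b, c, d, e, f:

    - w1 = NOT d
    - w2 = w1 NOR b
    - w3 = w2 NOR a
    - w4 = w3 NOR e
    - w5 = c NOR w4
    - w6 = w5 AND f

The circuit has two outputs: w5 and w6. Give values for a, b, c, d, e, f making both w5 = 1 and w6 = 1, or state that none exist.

Check with a=0, b=0, c=0, d=0, e=0, f=1:
w1 = NOT d = NOT 0 = 1
w2 = w1 NOR b = 1 NOR 0 = 0
w3 = w2 NOR a = 0 NOR 0 = 1
w4 = w3 NOR e = 1 NOR 0 = 0
w5 = c NOR w4 = 0 NOR 0 = 1
w6 = w5 AND f = 1 AND 1 = 1
So w5 = 1 and w6 = 1.

a=0, b=0, c=0, d=0, e=0, f=1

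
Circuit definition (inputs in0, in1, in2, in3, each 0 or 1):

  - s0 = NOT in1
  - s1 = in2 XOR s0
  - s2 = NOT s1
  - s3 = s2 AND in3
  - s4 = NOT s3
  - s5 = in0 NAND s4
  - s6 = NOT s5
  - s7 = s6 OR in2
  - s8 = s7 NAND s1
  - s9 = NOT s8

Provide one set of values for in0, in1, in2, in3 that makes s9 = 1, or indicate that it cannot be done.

in0=1, in1=0, in2=0, in3=0

s9 = NOT s8 must be 1, so s8 = 0.
s8 = s7 NAND s1 must be 0, so both s7 = 1 and s1 = 1.
s7 = s6 OR in2 must be 1, so at least one of s6, in2 is 1.
Check with in0=1, in1=0, in2=0, in3=0:
s0 = NOT in1 = NOT 0 = 1
s1 = in2 XOR s0 = 0 XOR 1 = 1
s2 = NOT s1 = NOT 1 = 0
s3 = s2 AND in3 = 0 AND 0 = 0
s4 = NOT s3 = NOT 0 = 1
s5 = in0 NAND s4 = 1 NAND 1 = 0
s6 = NOT s5 = NOT 0 = 1
s7 = s6 OR in2 = 1 OR 0 = 1
s8 = s7 NAND s1 = 1 NAND 1 = 0
s9 = NOT s8 = NOT 0 = 1
So s9 = 1 as required.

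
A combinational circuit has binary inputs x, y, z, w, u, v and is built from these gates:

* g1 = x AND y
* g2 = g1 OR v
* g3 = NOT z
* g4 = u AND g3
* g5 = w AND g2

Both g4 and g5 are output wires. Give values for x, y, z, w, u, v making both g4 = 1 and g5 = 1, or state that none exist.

x=1, y=0, z=0, w=1, u=1, v=1

Check with x=1, y=0, z=0, w=1, u=1, v=1:
g1 = x AND y = 1 AND 0 = 0
g2 = g1 OR v = 0 OR 1 = 1
g3 = NOT z = NOT 0 = 1
g4 = u AND g3 = 1 AND 1 = 1
g5 = w AND g2 = 1 AND 1 = 1
So g4 = 1 and g5 = 1.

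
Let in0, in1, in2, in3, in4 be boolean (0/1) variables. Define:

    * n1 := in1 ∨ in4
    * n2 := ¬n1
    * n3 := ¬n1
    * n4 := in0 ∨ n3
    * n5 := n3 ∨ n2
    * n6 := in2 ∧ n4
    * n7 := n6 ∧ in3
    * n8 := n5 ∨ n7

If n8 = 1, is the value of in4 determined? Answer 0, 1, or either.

Both values of in4 occur among assignments with n8 = 1:
  in4=0: in0=0, in1=0, in2=0, in3=0, in4=0
  in4=1: in0=1, in1=0, in2=1, in3=1, in4=1

either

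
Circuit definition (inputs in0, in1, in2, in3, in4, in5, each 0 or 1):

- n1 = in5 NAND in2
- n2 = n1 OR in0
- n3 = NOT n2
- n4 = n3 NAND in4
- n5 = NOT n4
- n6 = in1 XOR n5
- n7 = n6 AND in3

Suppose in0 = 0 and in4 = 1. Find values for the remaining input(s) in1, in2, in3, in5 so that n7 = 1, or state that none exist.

n7 = n6 AND in3 must be 1, so both n6 = 1 and in3 = 1.
Check with in0 = 0 and in4 = 1 and in1=1, in2=0, in3=1, in5=1:
n1 = in5 NAND in2 = 1 NAND 0 = 1
n2 = n1 OR in0 = 1 OR 0 = 1
n3 = NOT n2 = NOT 1 = 0
n4 = n3 NAND in4 = 0 NAND 1 = 1
n5 = NOT n4 = NOT 1 = 0
n6 = in1 XOR n5 = 1 XOR 0 = 1
n7 = n6 AND in3 = 1 AND 1 = 1
So n7 = 1.

in1=1, in2=0, in3=1, in5=1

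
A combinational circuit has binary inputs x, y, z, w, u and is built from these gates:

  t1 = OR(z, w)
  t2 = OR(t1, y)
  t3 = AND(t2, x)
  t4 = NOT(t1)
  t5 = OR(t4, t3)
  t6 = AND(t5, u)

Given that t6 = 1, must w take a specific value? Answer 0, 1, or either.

either

Both values of w occur among assignments with t6 = 1:
  w=0: x=0, y=0, z=0, w=0, u=1
  w=1: x=1, y=0, z=0, w=1, u=1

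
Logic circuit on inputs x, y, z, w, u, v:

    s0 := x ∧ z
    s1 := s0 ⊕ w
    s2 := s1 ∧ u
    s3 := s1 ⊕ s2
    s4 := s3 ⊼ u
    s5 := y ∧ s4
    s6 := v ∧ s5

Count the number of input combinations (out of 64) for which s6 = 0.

48

s6 = v ∧ s5 must be 0, so at least one of v, s5 is 0.
Enumerating the 64 input combinations, 48 give s6 = 0 and 16 give s6 = 1.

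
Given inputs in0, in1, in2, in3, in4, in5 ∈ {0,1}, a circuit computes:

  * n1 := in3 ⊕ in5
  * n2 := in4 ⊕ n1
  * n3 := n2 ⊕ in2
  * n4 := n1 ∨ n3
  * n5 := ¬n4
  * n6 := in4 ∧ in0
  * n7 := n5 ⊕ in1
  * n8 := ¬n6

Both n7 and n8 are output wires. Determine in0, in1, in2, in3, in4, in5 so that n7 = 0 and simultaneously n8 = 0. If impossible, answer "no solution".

Check with in0=1, in1=0, in2=0, in3=0, in4=1, in5=1:
n1 = in3 ⊕ in5 = 0 ⊕ 1 = 1
n2 = in4 ⊕ n1 = 1 ⊕ 1 = 0
n3 = n2 ⊕ in2 = 0 ⊕ 0 = 0
n4 = n1 ∨ n3 = 1 ∨ 0 = 1
n5 = ¬n4 = ¬1 = 0
n6 = in4 ∧ in0 = 1 ∧ 1 = 1
n7 = n5 ⊕ in1 = 0 ⊕ 0 = 0
n8 = ¬n6 = ¬1 = 0
So n7 = 0 and n8 = 0.

in0=1, in1=0, in2=0, in3=0, in4=1, in5=1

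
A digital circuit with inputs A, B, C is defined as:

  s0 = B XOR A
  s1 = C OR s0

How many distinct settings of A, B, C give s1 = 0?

2

s1 = C OR s0 must be 0, so both C = 0 and s0 = 0.
Satisfying assignments:
  A=0, B=0, C=0
  A=1, B=1, C=0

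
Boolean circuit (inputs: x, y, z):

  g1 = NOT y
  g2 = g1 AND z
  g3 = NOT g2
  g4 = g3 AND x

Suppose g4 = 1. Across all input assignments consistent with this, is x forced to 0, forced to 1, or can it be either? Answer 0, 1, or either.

1

g4 = g3 AND x must be 1, so both g3 = 1 and x = 1.
Every assignment with g4 = 1 has x = 1; there are 3 such assignment(s).
  x=1, y=0, z=0
  x=1, y=1, z=0
  x=1, y=1, z=1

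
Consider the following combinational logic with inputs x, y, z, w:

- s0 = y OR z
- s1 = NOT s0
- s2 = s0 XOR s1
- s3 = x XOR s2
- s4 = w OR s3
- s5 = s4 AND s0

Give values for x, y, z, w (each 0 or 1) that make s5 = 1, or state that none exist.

s5 = s4 AND s0 must be 1, so both s4 = 1 and s0 = 1.
s4 = w OR s3 must be 1, so at least one of w, s3 is 1.
s0 = y OR z must be 1, so at least one of y, z is 1.
Check with x=0, y=0, z=1, w=0:
s0 = y OR z = 0 OR 1 = 1
s1 = NOT s0 = NOT 1 = 0
s2 = s0 XOR s1 = 1 XOR 0 = 1
s3 = x XOR s2 = 0 XOR 1 = 1
s4 = w OR s3 = 0 OR 1 = 1
s5 = s4 AND s0 = 1 AND 1 = 1
So s5 = 1 as required.

x=0, y=0, z=1, w=0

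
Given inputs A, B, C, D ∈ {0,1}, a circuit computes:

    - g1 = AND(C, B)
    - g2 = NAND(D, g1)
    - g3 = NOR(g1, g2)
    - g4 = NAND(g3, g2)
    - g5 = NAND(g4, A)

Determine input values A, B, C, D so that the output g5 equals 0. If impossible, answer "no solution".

A=1, B=0, C=0, D=0

g5 = NAND(g4, A) must be 0, so both g4 = 1 and A = 1.
g4 = NAND(g3, g2) must be 1, so at least one of g3, g2 is 0.
Check with A=1, B=0, C=0, D=0:
g1 = AND(C, B) = AND(0, 0) = 0
g2 = NAND(D, g1) = NAND(0, 0) = 1
g3 = NOR(g1, g2) = NOR(0, 1) = 0
g4 = NAND(g3, g2) = NAND(0, 1) = 1
g5 = NAND(g4, A) = NAND(1, 1) = 0
So g5 = 0 as required.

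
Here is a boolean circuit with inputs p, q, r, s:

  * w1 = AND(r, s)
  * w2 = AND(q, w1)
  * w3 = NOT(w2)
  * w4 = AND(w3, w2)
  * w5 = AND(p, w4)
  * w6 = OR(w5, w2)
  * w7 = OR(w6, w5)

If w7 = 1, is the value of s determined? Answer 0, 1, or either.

1

w7 = OR(w6, w5) must be 1, so at least one of w6, w5 is 1.
Every assignment with w7 = 1 has s = 1; there are 2 such assignment(s).
  p=0, q=1, r=1, s=1
  p=1, q=1, r=1, s=1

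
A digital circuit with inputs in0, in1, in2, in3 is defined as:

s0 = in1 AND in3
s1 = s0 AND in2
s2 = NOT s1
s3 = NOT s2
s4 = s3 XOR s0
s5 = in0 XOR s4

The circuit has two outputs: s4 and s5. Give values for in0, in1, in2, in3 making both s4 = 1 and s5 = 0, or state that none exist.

in0=1, in1=1, in2=0, in3=1

Check with in0=1, in1=1, in2=0, in3=1:
s0 = in1 AND in3 = 1 AND 1 = 1
s1 = s0 AND in2 = 1 AND 0 = 0
s2 = NOT s1 = NOT 0 = 1
s3 = NOT s2 = NOT 1 = 0
s4 = s3 XOR s0 = 0 XOR 1 = 1
s5 = in0 XOR s4 = 1 XOR 1 = 0
So s4 = 1 and s5 = 0.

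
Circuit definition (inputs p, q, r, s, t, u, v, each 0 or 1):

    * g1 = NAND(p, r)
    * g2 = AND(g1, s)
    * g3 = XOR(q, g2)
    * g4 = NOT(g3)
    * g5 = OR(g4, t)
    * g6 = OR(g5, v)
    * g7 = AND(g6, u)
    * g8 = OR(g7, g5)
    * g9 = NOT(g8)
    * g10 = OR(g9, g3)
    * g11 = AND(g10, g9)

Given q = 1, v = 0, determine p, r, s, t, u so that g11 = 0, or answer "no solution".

Check with q = 1, v = 0 and p=1, r=1, s=0, t=1, u=1:
g1 = NAND(p, r) = NAND(1, 1) = 0
g2 = AND(g1, s) = AND(0, 0) = 0
g3 = XOR(q, g2) = XOR(1, 0) = 1
g4 = NOT(g3) = NOT 1 = 0
g5 = OR(g4, t) = OR(0, 1) = 1
g6 = OR(g5, v) = OR(1, 0) = 1
g7 = AND(g6, u) = AND(1, 1) = 1
g8 = OR(g7, g5) = OR(1, 1) = 1
g9 = NOT(g8) = NOT 1 = 0
g10 = OR(g9, g3) = OR(0, 1) = 1
g11 = AND(g10, g9) = AND(1, 0) = 0
So g11 = 0.

p=1 r=1 s=0 t=1 u=1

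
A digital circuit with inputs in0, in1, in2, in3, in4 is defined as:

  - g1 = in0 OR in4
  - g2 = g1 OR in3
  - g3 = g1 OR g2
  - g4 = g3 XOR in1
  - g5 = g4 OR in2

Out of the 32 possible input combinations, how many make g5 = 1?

g5 = g4 OR in2 must be 1, so at least one of g4, in2 is 1.
Enumerating the 32 input combinations, 24 give g5 = 1 and 8 give g5 = 0.

24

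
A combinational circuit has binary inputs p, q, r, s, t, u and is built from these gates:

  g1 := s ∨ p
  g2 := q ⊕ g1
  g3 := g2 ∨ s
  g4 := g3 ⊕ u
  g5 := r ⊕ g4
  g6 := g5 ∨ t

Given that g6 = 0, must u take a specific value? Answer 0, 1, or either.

Both values of u occur among assignments with g6 = 0:
  u=0: p=0, q=0, r=0, s=0, t=0, u=0
  u=1: p=0, q=0, r=0, s=1, t=0, u=1

either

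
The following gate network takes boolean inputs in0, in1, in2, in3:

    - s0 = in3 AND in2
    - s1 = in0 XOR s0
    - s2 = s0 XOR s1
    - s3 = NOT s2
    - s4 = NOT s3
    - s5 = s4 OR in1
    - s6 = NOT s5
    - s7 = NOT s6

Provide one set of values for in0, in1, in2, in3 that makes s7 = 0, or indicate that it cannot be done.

in0=0 in1=0 in2=1 in3=0

s7 = NOT s6 must be 0, so s6 = 1.
Check with in0=0 in1=0 in2=1 in3=0:
s0 = in3 AND in2 = 0 AND 1 = 0
s1 = in0 XOR s0 = 0 XOR 0 = 0
s2 = s0 XOR s1 = 0 XOR 0 = 0
s3 = NOT s2 = NOT 0 = 1
s4 = NOT s3 = NOT 1 = 0
s5 = s4 OR in1 = 0 OR 0 = 0
s6 = NOT s5 = NOT 0 = 1
s7 = NOT s6 = NOT 1 = 0
So s7 = 0 as required.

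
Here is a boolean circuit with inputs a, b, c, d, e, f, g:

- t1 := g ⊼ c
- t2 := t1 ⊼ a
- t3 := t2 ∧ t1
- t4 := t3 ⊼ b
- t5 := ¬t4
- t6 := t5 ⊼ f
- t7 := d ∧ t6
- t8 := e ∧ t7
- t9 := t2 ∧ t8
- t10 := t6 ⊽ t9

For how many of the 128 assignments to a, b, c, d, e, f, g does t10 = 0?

t10 = t6 ⊽ t9 must be 0, so at least one of t6, t9 is 1.
Enumerating the 128 input combinations, 116 give t10 = 0 and 12 give t10 = 1.

116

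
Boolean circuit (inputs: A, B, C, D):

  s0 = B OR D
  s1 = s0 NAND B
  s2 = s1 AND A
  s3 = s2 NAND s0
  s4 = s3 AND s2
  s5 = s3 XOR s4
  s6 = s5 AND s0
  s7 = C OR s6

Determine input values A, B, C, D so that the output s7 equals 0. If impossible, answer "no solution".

s7 = C OR s6 must be 0, so both C = 0 and s6 = 0.
s6 = s5 AND s0 must be 0, so at least one of s5, s0 is 0.
Check with A=1 B=0 C=0 D=1:
s0 = B OR D = 0 OR 1 = 1
s1 = s0 NAND B = 1 NAND 0 = 1
s2 = s1 AND A = 1 AND 1 = 1
s3 = s2 NAND s0 = 1 NAND 1 = 0
s4 = s3 AND s2 = 0 AND 1 = 0
s5 = s3 XOR s4 = 0 XOR 0 = 0
s6 = s5 AND s0 = 0 AND 1 = 0
s7 = C OR s6 = 0 OR 0 = 0
So s7 = 0 as required.

A=1 B=0 C=0 D=1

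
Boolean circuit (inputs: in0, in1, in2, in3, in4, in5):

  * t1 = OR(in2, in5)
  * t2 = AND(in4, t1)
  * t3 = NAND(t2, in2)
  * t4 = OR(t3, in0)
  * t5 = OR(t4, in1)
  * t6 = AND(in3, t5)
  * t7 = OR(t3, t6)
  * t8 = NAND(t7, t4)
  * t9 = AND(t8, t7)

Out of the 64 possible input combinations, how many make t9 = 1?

2

t9 = AND(t8, t7) must be 1, so both t8 = 1 and t7 = 1.
t8 = NAND(t7, t4) must be 1, so at least one of t7, t4 is 0.
Satisfying assignments:
  in0=0, in1=1, in2=1, in3=1, in4=1, in5=0
  in0=0, in1=1, in2=1, in3=1, in4=1, in5=1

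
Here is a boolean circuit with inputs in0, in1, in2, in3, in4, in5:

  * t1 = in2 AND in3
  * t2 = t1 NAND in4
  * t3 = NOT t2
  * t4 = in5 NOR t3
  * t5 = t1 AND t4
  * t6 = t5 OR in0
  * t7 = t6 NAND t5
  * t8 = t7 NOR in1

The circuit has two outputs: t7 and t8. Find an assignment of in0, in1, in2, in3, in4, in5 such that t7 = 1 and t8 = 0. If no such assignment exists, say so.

in0=1, in1=0, in2=0, in3=0, in4=1, in5=0

Check with in0=1, in1=0, in2=0, in3=0, in4=1, in5=0:
t1 = in2 AND in3 = 0 AND 0 = 0
t2 = t1 NAND in4 = 0 NAND 1 = 1
t3 = NOT t2 = NOT 1 = 0
t4 = in5 NOR t3 = 0 NOR 0 = 1
t5 = t1 AND t4 = 0 AND 1 = 0
t6 = t5 OR in0 = 0 OR 1 = 1
t7 = t6 NAND t5 = 1 NAND 0 = 1
t8 = t7 NOR in1 = 1 NOR 0 = 0
So t7 = 1 and t8 = 0.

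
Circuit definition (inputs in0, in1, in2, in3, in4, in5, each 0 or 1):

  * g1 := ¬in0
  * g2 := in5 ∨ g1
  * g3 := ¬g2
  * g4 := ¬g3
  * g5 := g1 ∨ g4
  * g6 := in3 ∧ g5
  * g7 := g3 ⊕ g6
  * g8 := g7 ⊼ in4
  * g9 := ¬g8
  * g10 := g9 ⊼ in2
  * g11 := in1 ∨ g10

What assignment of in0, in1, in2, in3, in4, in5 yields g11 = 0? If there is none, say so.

Check with in0=0, in1=0, in2=1, in3=1, in4=1, in5=0:
g1 = ¬in0 = ¬0 = 1
g2 = in5 ∨ g1 = 0 ∨ 1 = 1
g3 = ¬g2 = ¬1 = 0
g4 = ¬g3 = ¬0 = 1
g5 = g1 ∨ g4 = 1 ∨ 1 = 1
g6 = in3 ∧ g5 = 1 ∧ 1 = 1
g7 = g3 ⊕ g6 = 0 ⊕ 1 = 1
g8 = g7 ⊼ in4 = 1 ⊼ 1 = 0
g9 = ¬g8 = ¬0 = 1
g10 = g9 ⊼ in2 = 1 ⊼ 1 = 0
g11 = in1 ∨ g10 = 0 ∨ 0 = 0
So g11 = 0 as required.

in0=0, in1=0, in2=1, in3=1, in4=1, in5=0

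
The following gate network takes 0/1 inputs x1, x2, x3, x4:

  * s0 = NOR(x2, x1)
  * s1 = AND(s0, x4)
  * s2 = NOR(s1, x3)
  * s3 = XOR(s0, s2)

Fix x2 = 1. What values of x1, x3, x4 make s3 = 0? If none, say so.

x1=0 x3=1 x4=1

s3 = XOR(s0, s2) must be 0, so s0 and s2 are equal.
Check with x2 = 1 and x1=0, x3=1, x4=1:
s0 = NOR(x2, x1) = NOR(1, 0) = 0
s1 = AND(s0, x4) = AND(0, 1) = 0
s2 = NOR(s1, x3) = NOR(0, 1) = 0
s3 = XOR(s0, s2) = XOR(0, 0) = 0
So s3 = 0.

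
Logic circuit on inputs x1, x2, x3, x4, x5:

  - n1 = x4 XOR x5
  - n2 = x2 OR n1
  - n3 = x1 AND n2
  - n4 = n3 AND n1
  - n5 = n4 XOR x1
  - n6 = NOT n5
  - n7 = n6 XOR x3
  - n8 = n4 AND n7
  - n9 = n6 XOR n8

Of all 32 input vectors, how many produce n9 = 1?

n9 = n6 XOR n8 must be 1, so n6 and n8 differ.
Enumerating the 32 input combinations, 20 give n9 = 1 and 12 give n9 = 0.

20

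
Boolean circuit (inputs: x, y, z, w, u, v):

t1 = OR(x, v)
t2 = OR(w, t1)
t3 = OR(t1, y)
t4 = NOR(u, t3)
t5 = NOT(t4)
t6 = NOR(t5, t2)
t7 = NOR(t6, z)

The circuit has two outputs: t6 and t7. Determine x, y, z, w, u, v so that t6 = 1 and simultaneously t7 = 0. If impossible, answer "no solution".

Check with x=0, y=0, z=0, w=0, u=0, v=0:
t1 = OR(x, v) = OR(0, 0) = 0
t2 = OR(w, t1) = OR(0, 0) = 0
t3 = OR(t1, y) = OR(0, 0) = 0
t4 = NOR(u, t3) = NOR(0, 0) = 1
t5 = NOT(t4) = NOT 1 = 0
t6 = NOR(t5, t2) = NOR(0, 0) = 1
t7 = NOR(t6, z) = NOR(1, 0) = 0
So t6 = 1 and t7 = 0.

x=0, y=0, z=0, w=0, u=0, v=0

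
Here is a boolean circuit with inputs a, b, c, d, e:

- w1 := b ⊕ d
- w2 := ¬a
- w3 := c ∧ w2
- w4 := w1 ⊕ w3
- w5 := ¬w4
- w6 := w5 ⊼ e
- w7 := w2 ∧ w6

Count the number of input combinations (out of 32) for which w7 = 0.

w7 = w2 ∧ w6 must be 0, so at least one of w2, w6 is 0.
Enumerating the 32 input combinations, 20 give w7 = 0 and 12 give w7 = 1.

20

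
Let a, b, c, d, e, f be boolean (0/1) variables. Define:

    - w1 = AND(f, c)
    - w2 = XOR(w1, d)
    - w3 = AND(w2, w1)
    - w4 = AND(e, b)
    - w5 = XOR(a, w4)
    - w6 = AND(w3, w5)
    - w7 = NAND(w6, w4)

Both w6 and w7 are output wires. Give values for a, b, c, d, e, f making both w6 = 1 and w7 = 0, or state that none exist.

Check with a=0, b=1, c=1, d=0, e=1, f=1:
w1 = AND(f, c) = AND(1, 1) = 1
w2 = XOR(w1, d) = XOR(1, 0) = 1
w3 = AND(w2, w1) = AND(1, 1) = 1
w4 = AND(e, b) = AND(1, 1) = 1
w5 = XOR(a, w4) = XOR(0, 1) = 1
w6 = AND(w3, w5) = AND(1, 1) = 1
w7 = NAND(w6, w4) = NAND(1, 1) = 0
So w6 = 1 and w7 = 0.

a=0, b=1, c=1, d=0, e=1, f=1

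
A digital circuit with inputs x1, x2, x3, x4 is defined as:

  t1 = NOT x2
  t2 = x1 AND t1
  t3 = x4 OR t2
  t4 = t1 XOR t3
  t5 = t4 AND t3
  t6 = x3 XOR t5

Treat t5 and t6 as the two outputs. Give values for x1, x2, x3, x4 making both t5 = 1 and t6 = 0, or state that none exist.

x1=1, x2=1, x3=1, x4=1

Check with x1=1, x2=1, x3=1, x4=1:
t1 = NOT x2 = NOT 1 = 0
t2 = x1 AND t1 = 1 AND 0 = 0
t3 = x4 OR t2 = 1 OR 0 = 1
t4 = t1 XOR t3 = 0 XOR 1 = 1
t5 = t4 AND t3 = 1 AND 1 = 1
t6 = x3 XOR t5 = 1 XOR 1 = 0
So t5 = 1 and t6 = 0.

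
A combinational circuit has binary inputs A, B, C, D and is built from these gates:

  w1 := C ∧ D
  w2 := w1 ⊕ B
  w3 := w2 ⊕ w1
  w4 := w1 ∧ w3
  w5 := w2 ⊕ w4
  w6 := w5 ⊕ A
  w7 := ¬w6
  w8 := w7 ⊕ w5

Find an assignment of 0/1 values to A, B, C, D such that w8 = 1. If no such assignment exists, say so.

A=0 B=1 C=1 D=0

w8 = w7 ⊕ w5 must be 1, so w7 and w5 differ.
Check with A=0 B=1 C=1 D=0:
w1 = C ∧ D = 1 ∧ 0 = 0
w2 = w1 ⊕ B = 0 ⊕ 1 = 1
w3 = w2 ⊕ w1 = 1 ⊕ 0 = 1
w4 = w1 ∧ w3 = 0 ∧ 1 = 0
w5 = w2 ⊕ w4 = 1 ⊕ 0 = 1
w6 = w5 ⊕ A = 1 ⊕ 0 = 1
w7 = ¬w6 = ¬1 = 0
w8 = w7 ⊕ w5 = 0 ⊕ 1 = 1
So w8 = 1 as required.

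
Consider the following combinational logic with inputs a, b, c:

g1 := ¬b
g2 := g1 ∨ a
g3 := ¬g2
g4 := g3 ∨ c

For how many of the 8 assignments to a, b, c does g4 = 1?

g4 = g3 ∨ c must be 1, so at least one of g3, c is 1.
Satisfying assignments:
  a=0, b=0, c=1
  a=0, b=1, c=0
  a=0, b=1, c=1
  a=1, b=0, c=1
  a=1, b=1, c=1

5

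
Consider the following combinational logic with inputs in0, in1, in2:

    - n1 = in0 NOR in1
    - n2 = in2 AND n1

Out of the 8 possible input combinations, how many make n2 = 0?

n2 = in2 AND n1 must be 0, so at least one of in2, n1 is 0.
Enumerating the 8 input combinations, 7 give n2 = 0 and 1 give n2 = 1.

7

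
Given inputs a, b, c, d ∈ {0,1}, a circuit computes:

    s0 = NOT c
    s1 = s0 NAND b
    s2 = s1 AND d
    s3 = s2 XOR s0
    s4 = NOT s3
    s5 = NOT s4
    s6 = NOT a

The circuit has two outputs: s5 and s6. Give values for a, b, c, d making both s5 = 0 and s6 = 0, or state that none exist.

Check with a=1 b=0 c=1 d=0:
s0 = NOT c = NOT 1 = 0
s1 = s0 NAND b = 0 NAND 0 = 1
s2 = s1 AND d = 1 AND 0 = 0
s3 = s2 XOR s0 = 0 XOR 0 = 0
s4 = NOT s3 = NOT 0 = 1
s5 = NOT s4 = NOT 1 = 0
s6 = NOT a = NOT 1 = 0
So s5 = 0 and s6 = 0.

a=1 b=0 c=1 d=0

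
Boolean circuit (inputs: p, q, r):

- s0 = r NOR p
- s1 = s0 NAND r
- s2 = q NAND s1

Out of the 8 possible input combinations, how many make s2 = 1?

s2 = q NAND s1 must be 1, so at least one of q, s1 is 0.
Satisfying assignments:
  p=0, q=0, r=0
  p=0, q=0, r=1
  p=1, q=0, r=0
  p=1, q=0, r=1

4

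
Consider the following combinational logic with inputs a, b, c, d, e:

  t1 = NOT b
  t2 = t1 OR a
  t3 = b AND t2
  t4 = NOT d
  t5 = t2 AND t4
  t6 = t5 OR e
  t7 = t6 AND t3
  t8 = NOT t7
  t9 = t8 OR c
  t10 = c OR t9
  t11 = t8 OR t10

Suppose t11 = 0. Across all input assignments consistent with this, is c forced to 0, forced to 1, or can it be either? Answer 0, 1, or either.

t11 = t8 OR t10 must be 0, so both t8 = 0 and t10 = 0.
Every assignment with t11 = 0 has c = 0; there are 3 such assignment(s).
  a=1, b=1, c=0, d=0, e=0
  a=1, b=1, c=0, d=0, e=1
  a=1, b=1, c=0, d=1, e=1

0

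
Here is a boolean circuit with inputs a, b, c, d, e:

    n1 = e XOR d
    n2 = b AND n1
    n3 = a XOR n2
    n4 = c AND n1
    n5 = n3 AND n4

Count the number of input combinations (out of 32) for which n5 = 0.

n5 = n3 AND n4 must be 0, so at least one of n3, n4 is 0.
Enumerating the 32 input combinations, 28 give n5 = 0 and 4 give n5 = 1.

28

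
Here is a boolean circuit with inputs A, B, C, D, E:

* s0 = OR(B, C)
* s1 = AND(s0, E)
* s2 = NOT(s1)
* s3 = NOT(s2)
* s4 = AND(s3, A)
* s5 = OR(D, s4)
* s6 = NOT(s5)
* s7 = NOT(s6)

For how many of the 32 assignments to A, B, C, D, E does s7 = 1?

s7 = NOT(s6) must be 1, so s6 = 0.
s6 = NOT(s5) must be 0, so s5 = 1.
s5 = OR(D, s4) must be 1, so at least one of D, s4 is 1.
Enumerating the 32 input combinations, 19 give s7 = 1 and 13 give s7 = 0.

19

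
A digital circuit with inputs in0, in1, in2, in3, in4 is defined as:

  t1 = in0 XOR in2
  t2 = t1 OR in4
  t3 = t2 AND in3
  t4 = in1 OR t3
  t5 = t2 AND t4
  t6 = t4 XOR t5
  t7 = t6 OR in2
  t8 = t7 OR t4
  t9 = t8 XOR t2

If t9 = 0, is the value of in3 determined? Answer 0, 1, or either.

either

Both values of in3 occur among assignments with t9 = 0:
  in3=0: in0=0, in1=0, in2=0, in3=0, in4=0
  in3=1: in0=0, in1=0, in2=0, in3=1, in4=0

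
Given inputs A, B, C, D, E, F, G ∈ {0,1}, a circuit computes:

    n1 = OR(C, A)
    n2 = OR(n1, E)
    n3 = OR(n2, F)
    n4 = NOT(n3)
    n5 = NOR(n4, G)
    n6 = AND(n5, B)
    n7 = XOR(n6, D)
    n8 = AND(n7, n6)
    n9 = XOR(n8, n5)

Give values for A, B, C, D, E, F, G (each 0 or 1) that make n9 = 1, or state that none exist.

A=1, B=1, C=0, D=1, E=0, F=1, G=0

n9 = XOR(n8, n5) must be 1, so n8 and n5 differ.
Check with A=1, B=1, C=0, D=1, E=0, F=1, G=0:
n1 = OR(C, A) = OR(0, 1) = 1
n2 = OR(n1, E) = OR(1, 0) = 1
n3 = OR(n2, F) = OR(1, 1) = 1
n4 = NOT(n3) = NOT 1 = 0
n5 = NOR(n4, G) = NOR(0, 0) = 1
n6 = AND(n5, B) = AND(1, 1) = 1
n7 = XOR(n6, D) = XOR(1, 1) = 0
n8 = AND(n7, n6) = AND(0, 1) = 0
n9 = XOR(n8, n5) = XOR(0, 1) = 1
So n9 = 1 as required.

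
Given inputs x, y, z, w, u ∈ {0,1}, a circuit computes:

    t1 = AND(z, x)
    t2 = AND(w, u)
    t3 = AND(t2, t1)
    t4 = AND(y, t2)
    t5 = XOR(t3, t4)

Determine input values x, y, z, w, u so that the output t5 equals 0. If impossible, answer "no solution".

t5 = XOR(t3, t4) must be 0, so t3 and t4 are equal.
Check with x=1, y=0, z=1, w=0, u=0:
t1 = AND(z, x) = AND(1, 1) = 1
t2 = AND(w, u) = AND(0, 0) = 0
t3 = AND(t2, t1) = AND(0, 1) = 0
t4 = AND(y, t2) = AND(0, 0) = 0
t5 = XOR(t3, t4) = XOR(0, 0) = 0
So t5 = 0 as required.

x=1, y=0, z=1, w=0, u=0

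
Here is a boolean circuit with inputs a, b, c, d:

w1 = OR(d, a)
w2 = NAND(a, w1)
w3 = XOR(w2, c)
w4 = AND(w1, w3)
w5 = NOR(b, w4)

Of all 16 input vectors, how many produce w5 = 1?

5

w5 = NOR(b, w4) must be 1, so both b = 0 and w4 = 0.
w4 = AND(w1, w3) must be 0, so at least one of w1, w3 is 0.
Satisfying assignments:
  a=0, b=0, c=0, d=0
  a=0, b=0, c=1, d=0
  a=0, b=0, c=1, d=1
  a=1, b=0, c=0, d=0
  a=1, b=0, c=0, d=1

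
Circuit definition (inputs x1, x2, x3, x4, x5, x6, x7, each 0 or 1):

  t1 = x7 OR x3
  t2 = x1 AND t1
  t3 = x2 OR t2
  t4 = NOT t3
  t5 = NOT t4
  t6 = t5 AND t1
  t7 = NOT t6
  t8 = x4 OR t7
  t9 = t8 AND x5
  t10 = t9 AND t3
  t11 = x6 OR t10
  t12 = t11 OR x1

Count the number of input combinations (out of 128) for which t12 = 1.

101

t12 = t11 OR x1 must be 1, so at least one of t11, x1 is 1.
Enumerating the 128 input combinations, 101 give t12 = 1 and 27 give t12 = 0.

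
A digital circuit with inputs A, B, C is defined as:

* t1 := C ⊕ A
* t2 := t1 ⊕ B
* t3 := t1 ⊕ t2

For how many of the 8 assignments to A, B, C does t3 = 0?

t3 = t1 ⊕ t2 must be 0, so t1 and t2 are equal.
Satisfying assignments:
  A=0, B=0, C=0
  A=0, B=0, C=1
  A=1, B=0, C=0
  A=1, B=0, C=1

4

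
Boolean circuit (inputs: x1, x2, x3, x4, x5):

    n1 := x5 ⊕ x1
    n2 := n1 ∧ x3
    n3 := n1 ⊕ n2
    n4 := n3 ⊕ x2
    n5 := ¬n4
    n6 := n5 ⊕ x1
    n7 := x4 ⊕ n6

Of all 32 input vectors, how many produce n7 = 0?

16

n7 = x4 ⊕ n6 must be 0, so x4 and n6 are equal.
Enumerating the 32 input combinations, 16 give n7 = 0 and 16 give n7 = 1.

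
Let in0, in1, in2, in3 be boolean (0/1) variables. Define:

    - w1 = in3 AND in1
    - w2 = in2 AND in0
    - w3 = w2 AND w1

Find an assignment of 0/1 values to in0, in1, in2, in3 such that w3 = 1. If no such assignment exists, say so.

Check with in0=1, in1=1, in2=1, in3=1:
w1 = in3 AND in1 = 1 AND 1 = 1
w2 = in2 AND in0 = 1 AND 1 = 1
w3 = w2 AND w1 = 1 AND 1 = 1
So w3 = 1 as required.

in0=1, in1=1, in2=1, in3=1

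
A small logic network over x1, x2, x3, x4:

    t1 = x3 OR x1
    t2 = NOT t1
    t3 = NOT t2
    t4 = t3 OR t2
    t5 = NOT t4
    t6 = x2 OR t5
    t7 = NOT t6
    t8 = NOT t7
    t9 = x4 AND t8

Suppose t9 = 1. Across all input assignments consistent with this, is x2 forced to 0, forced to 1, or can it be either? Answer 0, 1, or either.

1

t9 = x4 AND t8 must be 1, so both x4 = 1 and t8 = 1.
t8 = NOT t7 must be 1, so t7 = 0.
Every assignment with t9 = 1 has x2 = 1; there are 4 such assignment(s).
  x1=0, x2=1, x3=0, x4=1
  x1=0, x2=1, x3=1, x4=1
  x1=1, x2=1, x3=0, x4=1
  x1=1, x2=1, x3=1, x4=1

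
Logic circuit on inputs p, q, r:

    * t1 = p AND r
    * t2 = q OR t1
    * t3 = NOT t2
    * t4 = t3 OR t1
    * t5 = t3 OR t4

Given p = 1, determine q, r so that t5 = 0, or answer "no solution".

t5 = t3 OR t4 must be 0, so both t3 = 0 and t4 = 0.
t3 = NOT t2 must be 0, so t2 = 1.
Check with p = 1 and q=1, r=0:
t1 = p AND r = 1 AND 0 = 0
t2 = q OR t1 = 1 OR 0 = 1
t3 = NOT t2 = NOT 1 = 0
t4 = t3 OR t1 = 0 OR 0 = 0
t5 = t3 OR t4 = 0 OR 0 = 0
So t5 = 0.

q=1, r=0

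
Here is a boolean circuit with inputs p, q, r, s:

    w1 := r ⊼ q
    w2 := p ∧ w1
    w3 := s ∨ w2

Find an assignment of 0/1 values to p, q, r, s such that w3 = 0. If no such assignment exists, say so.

w3 = s ∨ w2 must be 0, so both s = 0 and w2 = 0.
w2 = p ∧ w1 must be 0, so at least one of p, w1 is 0.
Check with p=1, q=1, r=1, s=0:
w1 = r ⊼ q = 1 ⊼ 1 = 0
w2 = p ∧ w1 = 1 ∧ 0 = 0
w3 = s ∨ w2 = 0 ∨ 0 = 0
So w3 = 0 as required.

p=1, q=1, r=1, s=0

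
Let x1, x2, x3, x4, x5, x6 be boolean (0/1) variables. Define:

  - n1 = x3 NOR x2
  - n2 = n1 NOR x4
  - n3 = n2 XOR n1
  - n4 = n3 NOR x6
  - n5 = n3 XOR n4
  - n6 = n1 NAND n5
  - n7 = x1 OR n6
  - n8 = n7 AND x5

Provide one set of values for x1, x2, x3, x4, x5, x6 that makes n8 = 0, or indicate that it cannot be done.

x1=0, x2=1, x3=0, x4=0, x5=0, x6=0

n8 = n7 AND x5 must be 0, so at least one of n7, x5 is 0.
Check with x1=0, x2=1, x3=0, x4=0, x5=0, x6=0:
n1 = x3 NOR x2 = 0 NOR 1 = 0
n2 = n1 NOR x4 = 0 NOR 0 = 1
n3 = n2 XOR n1 = 1 XOR 0 = 1
n4 = n3 NOR x6 = 1 NOR 0 = 0
n5 = n3 XOR n4 = 1 XOR 0 = 1
n6 = n1 NAND n5 = 0 NAND 1 = 1
n7 = x1 OR n6 = 0 OR 1 = 1
n8 = n7 AND x5 = 1 AND 0 = 0
So n8 = 0 as required.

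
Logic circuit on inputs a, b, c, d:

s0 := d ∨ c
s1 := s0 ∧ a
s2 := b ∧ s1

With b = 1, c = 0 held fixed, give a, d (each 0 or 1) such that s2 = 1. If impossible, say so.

a=1, d=1

s2 = b ∧ s1 must be 1, so both b = 1 and s1 = 1.
s1 = s0 ∧ a must be 1, so both s0 = 1 and a = 1.
Check with b = 1, c = 0 and a=1, d=1:
s0 = d ∨ c = 1 ∨ 0 = 1
s1 = s0 ∧ a = 1 ∧ 1 = 1
s2 = b ∧ s1 = 1 ∧ 1 = 1
So s2 = 1.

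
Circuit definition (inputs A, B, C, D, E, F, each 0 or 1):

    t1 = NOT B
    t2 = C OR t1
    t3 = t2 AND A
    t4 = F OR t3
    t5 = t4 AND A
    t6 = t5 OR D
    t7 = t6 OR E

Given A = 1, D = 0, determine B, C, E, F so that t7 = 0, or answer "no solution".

t7 = t6 OR E must be 0, so both t6 = 0 and E = 0.
Check with A = 1, D = 0 and B=1, C=0, E=0, F=0:
t1 = NOT B = NOT 1 = 0
t2 = C OR t1 = 0 OR 0 = 0
t3 = t2 AND A = 0 AND 1 = 0
t4 = F OR t3 = 0 OR 0 = 0
t5 = t4 AND A = 0 AND 1 = 0
t6 = t5 OR D = 0 OR 0 = 0
t7 = t6 OR E = 0 OR 0 = 0
So t7 = 0.

B=1 C=0 E=0 F=0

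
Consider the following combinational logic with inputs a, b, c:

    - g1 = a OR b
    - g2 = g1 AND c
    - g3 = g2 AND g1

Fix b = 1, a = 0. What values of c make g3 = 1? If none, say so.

g3 = g2 AND g1 must be 1, so both g2 = 1 and g1 = 1.
Check with b = 1, a = 0 and c=1:
g1 = a OR b = 0 OR 1 = 1
g2 = g1 AND c = 1 AND 1 = 1
g3 = g2 AND g1 = 1 AND 1 = 1
So g3 = 1.

c=1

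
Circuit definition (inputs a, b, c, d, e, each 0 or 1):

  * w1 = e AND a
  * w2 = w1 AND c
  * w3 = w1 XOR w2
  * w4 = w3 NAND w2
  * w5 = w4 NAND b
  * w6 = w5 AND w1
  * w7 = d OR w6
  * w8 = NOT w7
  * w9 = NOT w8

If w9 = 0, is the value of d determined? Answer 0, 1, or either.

0

w9 = NOT w8 must be 0, so w8 = 1.
w8 = NOT w7 must be 1, so w7 = 0.
Every assignment with w9 = 0 has d = 0; there are 14 such assignment(s).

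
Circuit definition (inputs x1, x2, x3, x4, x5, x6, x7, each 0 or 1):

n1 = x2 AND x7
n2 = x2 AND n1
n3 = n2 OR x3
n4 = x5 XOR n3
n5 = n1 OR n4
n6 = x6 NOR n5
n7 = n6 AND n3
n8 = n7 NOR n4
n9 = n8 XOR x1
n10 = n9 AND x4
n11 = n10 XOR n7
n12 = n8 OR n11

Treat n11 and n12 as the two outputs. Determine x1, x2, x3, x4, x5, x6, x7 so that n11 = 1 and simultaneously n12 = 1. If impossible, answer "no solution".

x1=0, x2=0, x3=1, x4=1, x5=1, x6=1, x7=1

Check with x1=0, x2=0, x3=1, x4=1, x5=1, x6=1, x7=1:
n1 = x2 AND x7 = 0 AND 1 = 0
n2 = x2 AND n1 = 0 AND 0 = 0
n3 = n2 OR x3 = 0 OR 1 = 1
n4 = x5 XOR n3 = 1 XOR 1 = 0
n5 = n1 OR n4 = 0 OR 0 = 0
n6 = x6 NOR n5 = 1 NOR 0 = 0
n7 = n6 AND n3 = 0 AND 1 = 0
n8 = n7 NOR n4 = 0 NOR 0 = 1
n9 = n8 XOR x1 = 1 XOR 0 = 1
n10 = n9 AND x4 = 1 AND 1 = 1
n11 = n10 XOR n7 = 1 XOR 0 = 1
n12 = n8 OR n11 = 1 OR 1 = 1
So n11 = 1 and n12 = 1.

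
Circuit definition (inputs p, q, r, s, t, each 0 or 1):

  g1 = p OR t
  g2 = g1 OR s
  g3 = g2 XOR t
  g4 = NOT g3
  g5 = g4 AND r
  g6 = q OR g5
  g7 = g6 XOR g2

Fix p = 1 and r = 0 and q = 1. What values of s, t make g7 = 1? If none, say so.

no solution exists

With p = 1 and r = 0 and q = 1 fixed, none of the 4 settings of s, t give g7 = 1.
For example, with s=0, t=1:
g1 = p OR t = 1 OR 1 = 1
g2 = g1 OR s = 1 OR 0 = 1
g3 = g2 XOR t = 1 XOR 1 = 0
g4 = NOT g3 = NOT 0 = 1
g5 = g4 AND r = 1 AND 0 = 0
g6 = q OR g5 = 1 OR 0 = 1
g7 = g6 XOR g2 = 1 XOR 1 = 0
giving g7 = 0 ≠ 1.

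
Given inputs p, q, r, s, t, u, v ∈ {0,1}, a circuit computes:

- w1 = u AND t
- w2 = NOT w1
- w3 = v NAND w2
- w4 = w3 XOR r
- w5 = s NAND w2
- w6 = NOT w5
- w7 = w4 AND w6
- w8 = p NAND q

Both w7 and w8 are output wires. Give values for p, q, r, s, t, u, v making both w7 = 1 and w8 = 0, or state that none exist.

p=1, q=1, r=0, s=1, t=0, u=0, v=0

Check with p=1, q=1, r=0, s=1, t=0, u=0, v=0:
w1 = u AND t = 0 AND 0 = 0
w2 = NOT w1 = NOT 0 = 1
w3 = v NAND w2 = 0 NAND 1 = 1
w4 = w3 XOR r = 1 XOR 0 = 1
w5 = s NAND w2 = 1 NAND 1 = 0
w6 = NOT w5 = NOT 0 = 1
w7 = w4 AND w6 = 1 AND 1 = 1
w8 = p NAND q = 1 NAND 1 = 0
So w7 = 1 and w8 = 0.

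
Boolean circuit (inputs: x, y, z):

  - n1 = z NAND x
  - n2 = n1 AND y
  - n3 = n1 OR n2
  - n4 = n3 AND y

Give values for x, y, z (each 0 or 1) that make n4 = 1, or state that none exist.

x=0, y=1, z=0

n4 = n3 AND y must be 1, so both n3 = 1 and y = 1.
n3 = n1 OR n2 must be 1, so at least one of n1, n2 is 1.
Check with x=0, y=1, z=0:
n1 = z NAND x = 0 NAND 0 = 1
n2 = n1 AND y = 1 AND 1 = 1
n3 = n1 OR n2 = 1 OR 1 = 1
n4 = n3 AND y = 1 AND 1 = 1
So n4 = 1 as required.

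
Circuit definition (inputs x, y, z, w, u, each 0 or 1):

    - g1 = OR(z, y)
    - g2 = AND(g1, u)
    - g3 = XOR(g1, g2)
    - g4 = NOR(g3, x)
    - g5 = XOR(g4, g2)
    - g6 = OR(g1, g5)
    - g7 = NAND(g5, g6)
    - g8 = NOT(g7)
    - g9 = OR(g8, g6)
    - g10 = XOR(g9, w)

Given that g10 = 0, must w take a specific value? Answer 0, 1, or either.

Both values of w occur among assignments with g10 = 0:
  w=0: x=1, y=0, z=0, w=0, u=0
  w=1: x=0, y=0, z=0, w=1, u=0

either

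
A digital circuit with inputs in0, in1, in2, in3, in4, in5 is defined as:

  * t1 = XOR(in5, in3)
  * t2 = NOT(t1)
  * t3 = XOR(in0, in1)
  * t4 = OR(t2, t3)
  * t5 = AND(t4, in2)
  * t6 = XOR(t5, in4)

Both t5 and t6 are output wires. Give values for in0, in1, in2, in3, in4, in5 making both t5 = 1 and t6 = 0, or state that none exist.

in0=1, in1=0, in2=1, in3=1, in4=1, in5=1

Check with in0=1, in1=0, in2=1, in3=1, in4=1, in5=1:
t1 = XOR(in5, in3) = XOR(1, 1) = 0
t2 = NOT(t1) = NOT 0 = 1
t3 = XOR(in0, in1) = XOR(1, 0) = 1
t4 = OR(t2, t3) = OR(1, 1) = 1
t5 = AND(t4, in2) = AND(1, 1) = 1
t6 = XOR(t5, in4) = XOR(1, 1) = 0
So t5 = 1 and t6 = 0.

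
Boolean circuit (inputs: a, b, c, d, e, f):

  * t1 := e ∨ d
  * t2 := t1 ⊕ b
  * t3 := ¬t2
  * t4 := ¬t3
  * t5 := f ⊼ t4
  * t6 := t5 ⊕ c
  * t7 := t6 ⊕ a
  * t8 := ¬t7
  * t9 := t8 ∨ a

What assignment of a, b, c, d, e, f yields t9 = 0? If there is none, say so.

a=0, b=1, c=0, d=1, e=0, f=0

Check with a=0, b=1, c=0, d=1, e=0, f=0:
t1 = e ∨ d = 0 ∨ 1 = 1
t2 = t1 ⊕ b = 1 ⊕ 1 = 0
t3 = ¬t2 = ¬0 = 1
t4 = ¬t3 = ¬1 = 0
t5 = f ⊼ t4 = 0 ⊼ 0 = 1
t6 = t5 ⊕ c = 1 ⊕ 0 = 1
t7 = t6 ⊕ a = 1 ⊕ 0 = 1
t8 = ¬t7 = ¬1 = 0
t9 = t8 ∨ a = 0 ∨ 0 = 0
So t9 = 0 as required.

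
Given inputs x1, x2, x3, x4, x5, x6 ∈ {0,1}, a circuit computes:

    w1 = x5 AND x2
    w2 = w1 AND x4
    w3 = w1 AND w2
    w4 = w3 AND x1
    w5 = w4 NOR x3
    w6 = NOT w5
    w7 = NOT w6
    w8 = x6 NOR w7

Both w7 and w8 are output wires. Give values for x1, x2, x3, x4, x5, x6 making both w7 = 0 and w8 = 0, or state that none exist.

Check with x1=0 x2=0 x3=1 x4=1 x5=0 x6=1:
w1 = x5 AND x2 = 0 AND 0 = 0
w2 = w1 AND x4 = 0 AND 1 = 0
w3 = w1 AND w2 = 0 AND 0 = 0
w4 = w3 AND x1 = 0 AND 0 = 0
w5 = w4 NOR x3 = 0 NOR 1 = 0
w6 = NOT w5 = NOT 0 = 1
w7 = NOT w6 = NOT 1 = 0
w8 = x6 NOR w7 = 1 NOR 0 = 0
So w7 = 0 and w8 = 0.

x1=0 x2=0 x3=1 x4=1 x5=0 x6=1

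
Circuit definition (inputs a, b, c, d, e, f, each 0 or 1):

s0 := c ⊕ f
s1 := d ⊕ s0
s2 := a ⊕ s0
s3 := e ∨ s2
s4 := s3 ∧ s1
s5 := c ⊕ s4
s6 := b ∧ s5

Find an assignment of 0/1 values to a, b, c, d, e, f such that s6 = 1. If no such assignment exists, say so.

a=0, b=1, c=1, d=1, e=0, f=1

s6 = b ∧ s5 must be 1, so both b = 1 and s5 = 1.
Check with a=0, b=1, c=1, d=1, e=0, f=1:
s0 = c ⊕ f = 1 ⊕ 1 = 0
s1 = d ⊕ s0 = 1 ⊕ 0 = 1
s2 = a ⊕ s0 = 0 ⊕ 0 = 0
s3 = e ∨ s2 = 0 ∨ 0 = 0
s4 = s3 ∧ s1 = 0 ∧ 1 = 0
s5 = c ⊕ s4 = 1 ⊕ 0 = 1
s6 = b ∧ s5 = 1 ∧ 1 = 1
So s6 = 1 as required.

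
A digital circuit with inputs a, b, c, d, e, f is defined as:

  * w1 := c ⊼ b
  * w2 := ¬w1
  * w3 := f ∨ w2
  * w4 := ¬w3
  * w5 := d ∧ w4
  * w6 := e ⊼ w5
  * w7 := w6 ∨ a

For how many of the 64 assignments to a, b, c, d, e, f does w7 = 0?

3

w7 = w6 ∨ a must be 0, so both w6 = 0 and a = 0.
Satisfying assignments:
  a=0, b=0, c=0, d=1, e=1, f=0
  a=0, b=0, c=1, d=1, e=1, f=0
  a=0, b=1, c=0, d=1, e=1, f=0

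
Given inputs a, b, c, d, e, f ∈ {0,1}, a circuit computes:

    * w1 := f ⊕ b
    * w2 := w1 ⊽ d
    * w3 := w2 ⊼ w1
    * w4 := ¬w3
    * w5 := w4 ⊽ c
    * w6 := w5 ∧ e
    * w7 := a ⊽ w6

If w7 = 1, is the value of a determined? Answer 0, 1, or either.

w7 = a ⊽ w6 must be 1, so both a = 0 and w6 = 0.
w6 = w5 ∧ e must be 0, so at least one of w5, e is 0.
Every assignment with w7 = 1 has a = 0; there are 24 such assignment(s).

0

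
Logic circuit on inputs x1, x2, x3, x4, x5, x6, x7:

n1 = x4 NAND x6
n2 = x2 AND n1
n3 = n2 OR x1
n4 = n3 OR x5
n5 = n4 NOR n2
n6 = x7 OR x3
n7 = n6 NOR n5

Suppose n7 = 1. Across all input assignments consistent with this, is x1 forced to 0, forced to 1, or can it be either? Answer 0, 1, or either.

either

Both values of x1 occur among assignments with n7 = 1:
  x1=0: x1=0, x2=0, x3=0, x4=0, x5=1, x6=0, x7=0
  x1=1: x1=1, x2=0, x3=0, x4=0, x5=0, x6=0, x7=0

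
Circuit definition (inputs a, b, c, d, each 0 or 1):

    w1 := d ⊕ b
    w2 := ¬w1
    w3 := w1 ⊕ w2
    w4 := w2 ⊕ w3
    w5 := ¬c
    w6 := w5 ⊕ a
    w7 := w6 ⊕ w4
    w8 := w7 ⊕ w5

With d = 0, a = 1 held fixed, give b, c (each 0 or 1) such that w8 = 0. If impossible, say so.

w8 = w7 ⊕ w5 must be 0, so w7 and w5 are equal.
Check with d = 0, a = 1 and b=1, c=0:
w1 = d ⊕ b = 0 ⊕ 1 = 1
w2 = ¬w1 = ¬1 = 0
w3 = w1 ⊕ w2 = 1 ⊕ 0 = 1
w4 = w2 ⊕ w3 = 0 ⊕ 1 = 1
w5 = ¬c = ¬0 = 1
w6 = w5 ⊕ a = 1 ⊕ 1 = 0
w7 = w6 ⊕ w4 = 0 ⊕ 1 = 1
w8 = w7 ⊕ w5 = 1 ⊕ 1 = 0
So w8 = 0.

b=1, c=0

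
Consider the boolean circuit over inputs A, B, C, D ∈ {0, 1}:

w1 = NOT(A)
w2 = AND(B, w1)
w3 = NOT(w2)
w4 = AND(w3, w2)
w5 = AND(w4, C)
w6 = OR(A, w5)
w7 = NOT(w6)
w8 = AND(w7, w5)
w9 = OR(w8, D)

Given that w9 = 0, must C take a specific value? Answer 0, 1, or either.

either

Both values of C occur among assignments with w9 = 0:
  C=0: A=0, B=0, C=0, D=0
  C=1: A=0, B=0, C=1, D=0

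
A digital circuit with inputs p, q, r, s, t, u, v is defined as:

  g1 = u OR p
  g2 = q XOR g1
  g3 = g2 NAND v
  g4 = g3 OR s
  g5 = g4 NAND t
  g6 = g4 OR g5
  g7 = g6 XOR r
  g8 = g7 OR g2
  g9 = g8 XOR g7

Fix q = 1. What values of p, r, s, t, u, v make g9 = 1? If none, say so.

p=0, r=1, s=0, t=0, u=0, v=0

Check with q = 1 and p=0, r=1, s=0, t=0, u=0, v=0:
g1 = u OR p = 0 OR 0 = 0
g2 = q XOR g1 = 1 XOR 0 = 1
g3 = g2 NAND v = 1 NAND 0 = 1
g4 = g3 OR s = 1 OR 0 = 1
g5 = g4 NAND t = 1 NAND 0 = 1
g6 = g4 OR g5 = 1 OR 1 = 1
g7 = g6 XOR r = 1 XOR 1 = 0
g8 = g7 OR g2 = 0 OR 1 = 1
g9 = g8 XOR g7 = 1 XOR 0 = 1
So g9 = 1.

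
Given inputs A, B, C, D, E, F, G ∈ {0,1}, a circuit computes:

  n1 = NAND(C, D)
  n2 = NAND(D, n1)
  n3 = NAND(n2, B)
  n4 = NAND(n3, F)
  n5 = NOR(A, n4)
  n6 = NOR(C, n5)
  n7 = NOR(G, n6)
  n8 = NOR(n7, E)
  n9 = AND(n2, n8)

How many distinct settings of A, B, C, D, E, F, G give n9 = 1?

n9 = AND(n2, n8) must be 1, so both n2 = 1 and n8 = 1.
n2 = NAND(D, n1) must be 1, so at least one of D, n1 is 0.
Enumerating the 128 input combinations, 31 give n9 = 1 and 97 give n9 = 0.

31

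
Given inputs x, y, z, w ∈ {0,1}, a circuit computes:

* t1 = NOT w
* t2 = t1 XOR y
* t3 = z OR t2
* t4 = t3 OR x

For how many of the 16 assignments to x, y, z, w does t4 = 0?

t4 = t3 OR x must be 0, so both t3 = 0 and x = 0.
t3 = z OR t2 must be 0, so both z = 0 and t2 = 0.
t2 = t1 XOR y must be 0, so t1 and y are equal.
Enumerating the 16 input combinations, 2 give t4 = 0 and 14 give t4 = 1.

2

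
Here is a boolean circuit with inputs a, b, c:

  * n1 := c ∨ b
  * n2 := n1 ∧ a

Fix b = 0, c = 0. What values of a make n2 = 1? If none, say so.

no solution exists

With b = 0, c = 0 fixed, none of the 2 settings of a give n2 = 1.
For example, with a=0:
n1 = c ∨ b = 0 ∨ 0 = 0
n2 = n1 ∧ a = 0 ∧ 0 = 0
giving n2 = 0 ≠ 1.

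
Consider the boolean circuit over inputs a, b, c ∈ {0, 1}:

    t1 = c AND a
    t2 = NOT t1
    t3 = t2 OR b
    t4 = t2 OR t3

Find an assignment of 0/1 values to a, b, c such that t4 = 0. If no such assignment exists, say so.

a=1 b=0 c=1

t4 = t2 OR t3 must be 0, so both t2 = 0 and t3 = 0.
t2 = NOT t1 must be 0, so t1 = 1.
t3 = t2 OR b must be 0, so both t2 = 0 and b = 0.
Check with a=1 b=0 c=1:
t1 = c AND a = 1 AND 1 = 1
t2 = NOT t1 = NOT 1 = 0
t3 = t2 OR b = 0 OR 0 = 0
t4 = t2 OR t3 = 0 OR 0 = 0
So t4 = 0 as required.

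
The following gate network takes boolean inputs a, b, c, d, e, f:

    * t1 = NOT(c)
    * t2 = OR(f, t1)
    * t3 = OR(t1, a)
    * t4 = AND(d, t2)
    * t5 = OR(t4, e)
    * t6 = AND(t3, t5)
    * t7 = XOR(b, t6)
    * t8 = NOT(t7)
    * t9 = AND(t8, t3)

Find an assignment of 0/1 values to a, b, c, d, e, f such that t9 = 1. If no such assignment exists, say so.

t9 = AND(t8, t3) must be 1, so both t8 = 1 and t3 = 1.
Check with a=0, b=0, c=0, d=0, e=0, f=1:
t1 = NOT(c) = NOT 0 = 1
t2 = OR(f, t1) = OR(1, 1) = 1
t3 = OR(t1, a) = OR(1, 0) = 1
t4 = AND(d, t2) = AND(0, 1) = 0
t5 = OR(t4, e) = OR(0, 0) = 0
t6 = AND(t3, t5) = AND(1, 0) = 0
t7 = XOR(b, t6) = XOR(0, 0) = 0
t8 = NOT(t7) = NOT 0 = 1
t9 = AND(t8, t3) = AND(1, 1) = 1
So t9 = 1 as required.

a=0, b=0, c=0, d=0, e=0, f=1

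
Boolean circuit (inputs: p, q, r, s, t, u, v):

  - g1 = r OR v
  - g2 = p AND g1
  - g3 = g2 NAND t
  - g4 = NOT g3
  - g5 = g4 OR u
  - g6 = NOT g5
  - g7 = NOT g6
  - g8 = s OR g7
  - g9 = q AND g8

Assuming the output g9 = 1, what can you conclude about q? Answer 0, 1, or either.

1

g9 = q AND g8 must be 1, so both q = 1 and g8 = 1.
g8 = s OR g7 must be 1, so at least one of s, g7 is 1.
Every assignment with g9 = 1 has q = 1; there are 51 such assignment(s).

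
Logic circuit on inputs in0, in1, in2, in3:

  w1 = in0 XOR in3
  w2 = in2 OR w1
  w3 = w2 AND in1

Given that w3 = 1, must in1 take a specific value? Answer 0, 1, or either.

w3 = w2 AND in1 must be 1, so both w2 = 1 and in1 = 1.
w2 = in2 OR w1 must be 1, so at least one of in2, w1 is 1.
Every assignment with w3 = 1 has in1 = 1; there are 6 such assignment(s).

1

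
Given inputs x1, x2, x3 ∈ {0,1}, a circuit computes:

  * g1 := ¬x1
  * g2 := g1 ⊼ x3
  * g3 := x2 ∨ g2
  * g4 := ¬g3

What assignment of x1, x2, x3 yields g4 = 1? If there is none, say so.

x1=0, x2=0, x3=1

g4 = ¬g3 must be 1, so g3 = 0.
Check with x1=0, x2=0, x3=1:
g1 = ¬x1 = ¬0 = 1
g2 = g1 ⊼ x3 = 1 ⊼ 1 = 0
g3 = x2 ∨ g2 = 0 ∨ 0 = 0
g4 = ¬g3 = ¬0 = 1
So g4 = 1 as required.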